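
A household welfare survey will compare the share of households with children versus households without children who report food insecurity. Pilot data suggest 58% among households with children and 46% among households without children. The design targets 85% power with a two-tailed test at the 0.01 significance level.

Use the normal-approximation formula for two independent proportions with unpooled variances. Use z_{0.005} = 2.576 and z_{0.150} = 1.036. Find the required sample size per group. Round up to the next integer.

n = (z_{α/2} + z_β)² · [p₁(1−p₁) + p₂(1−p₂)] / (p₁ − p₂)²
  = (2.576 + 1.036)² · (0.58·0.42 + 0.46·0.54) / (0.12)²
  = (3.612)² · (0.2436 + 0.2484) / 0.0144
  = 13.0465 · 0.4920 / 0.0144
  = 445.76
Round up → n = 446 per group.

n = 446 per group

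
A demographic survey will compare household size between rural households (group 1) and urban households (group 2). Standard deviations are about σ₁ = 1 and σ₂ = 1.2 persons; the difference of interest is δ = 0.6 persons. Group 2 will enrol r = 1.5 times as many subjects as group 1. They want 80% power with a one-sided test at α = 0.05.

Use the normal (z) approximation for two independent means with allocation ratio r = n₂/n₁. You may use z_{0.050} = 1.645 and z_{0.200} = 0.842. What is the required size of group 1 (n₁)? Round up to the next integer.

n₁ = (z_α + z_β)² · (σ₁² + σ₂²/r) / δ²
   = (1.645 + 0.842)² · (1² + 1.2²/1.5) / 0.6²
   = 6.1852 · (1 + 0.96) / 0.36
   = 6.1852 · 1.96 / 0.36
   = 33.67
Round up → n₁ = 34; n₂ = r·n₁ = 1.5 × 34 = 51.

n₁ = 34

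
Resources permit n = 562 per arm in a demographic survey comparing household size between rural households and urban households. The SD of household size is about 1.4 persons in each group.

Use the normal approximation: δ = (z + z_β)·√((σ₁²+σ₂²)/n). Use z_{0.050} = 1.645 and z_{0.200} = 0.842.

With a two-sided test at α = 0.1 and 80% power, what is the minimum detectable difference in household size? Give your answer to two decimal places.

δ = (z_{α/2} + z_β) · √((σ₁²+σ₂²)/n)
  = (1.645 + 0.842) · √(3.92/562)
  = 2.487 · √0.00698
  = 2.487 · 0.0835
  = 0.2077

Minimum detectable difference ≈ 0.21 persons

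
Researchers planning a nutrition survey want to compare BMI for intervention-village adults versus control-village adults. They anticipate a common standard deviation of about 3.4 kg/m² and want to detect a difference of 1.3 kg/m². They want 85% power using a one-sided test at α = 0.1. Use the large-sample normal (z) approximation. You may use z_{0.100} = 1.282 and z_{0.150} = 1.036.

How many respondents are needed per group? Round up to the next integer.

n = 74 per group

n = (z_α + z_β)² · (σ₁² + σ₂²) / δ²
  = (1.282 + 1.036)² · (2·3.4² = 23.12) / 1.3²
  = 5.3731 · 23.12 / 1.69
  = 73.51
Round up → n = 74 per group.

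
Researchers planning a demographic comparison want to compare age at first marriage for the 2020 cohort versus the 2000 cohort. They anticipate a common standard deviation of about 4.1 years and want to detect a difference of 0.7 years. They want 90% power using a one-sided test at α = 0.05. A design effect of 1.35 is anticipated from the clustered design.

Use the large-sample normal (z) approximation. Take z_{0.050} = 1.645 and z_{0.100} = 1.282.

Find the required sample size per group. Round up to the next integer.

n = (z_α + z_β)² · (σ₁² + σ₂²) / δ²
  = (1.645 + 1.282)² · (2·4.1² = 33.62) / 0.7²
  = 8.5673 · 33.62 / 0.49
  = 587.82
Design effect: 1.35 × 587.82 = 793.56.
Round up → n = 794 per group.

n = 794 per group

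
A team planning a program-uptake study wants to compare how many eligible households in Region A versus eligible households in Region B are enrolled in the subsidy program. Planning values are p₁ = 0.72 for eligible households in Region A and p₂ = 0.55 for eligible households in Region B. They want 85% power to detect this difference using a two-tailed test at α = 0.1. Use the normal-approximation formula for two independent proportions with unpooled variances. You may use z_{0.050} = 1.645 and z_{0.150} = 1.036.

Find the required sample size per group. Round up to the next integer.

n = 112 per group

n = (z_{α/2} + z_β)² · [p₁(1−p₁) + p₂(1−p₂)] / (p₁ − p₂)²
  = (1.645 + 1.036)² · (0.72·0.28 + 0.55·0.45) / (0.17)²
  = (2.681)² · (0.2016 + 0.2475) / 0.0289
  = 7.1878 · 0.4491 / 0.0289
  = 111.70
Round up → n = 112 per group.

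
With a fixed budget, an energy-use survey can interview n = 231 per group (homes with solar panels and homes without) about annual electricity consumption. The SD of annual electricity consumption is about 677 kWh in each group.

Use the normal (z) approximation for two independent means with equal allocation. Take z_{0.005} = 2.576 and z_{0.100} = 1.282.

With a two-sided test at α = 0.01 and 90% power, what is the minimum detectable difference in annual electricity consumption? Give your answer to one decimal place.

δ = (z_{α/2} + z_β) · √((σ₁²+σ₂²)/n)
  = (2.576 + 1.282) · √(916658/231)
  = 3.858 · √3968.2
  = 3.858 · 62.9938
  = 243.0300

Minimum detectable difference ≈ 243.0 kWh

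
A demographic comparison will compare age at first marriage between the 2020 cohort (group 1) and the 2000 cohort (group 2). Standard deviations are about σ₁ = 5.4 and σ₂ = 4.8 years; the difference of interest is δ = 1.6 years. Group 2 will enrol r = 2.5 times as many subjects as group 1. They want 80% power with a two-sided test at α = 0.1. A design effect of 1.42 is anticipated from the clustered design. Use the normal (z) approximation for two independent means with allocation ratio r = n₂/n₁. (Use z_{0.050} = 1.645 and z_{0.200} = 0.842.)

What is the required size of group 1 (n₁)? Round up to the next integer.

n₁ = 132

n₁ = (z_{α/2} + z_β)² · (σ₁² + σ₂²/r) / δ²
   = (1.645 + 0.842)² · (5.4² + 4.8²/2.5) / 1.6²
   = 6.1852 · (29.16 + 9.216) / 2.56
   = 6.1852 · 38.376 / 2.56
   = 92.72
Design effect: 1.42 × 92.72 = 131.66.
Round up → n₁ = 132; n₂ = r·n₁ = 2.5 × 132 = 330.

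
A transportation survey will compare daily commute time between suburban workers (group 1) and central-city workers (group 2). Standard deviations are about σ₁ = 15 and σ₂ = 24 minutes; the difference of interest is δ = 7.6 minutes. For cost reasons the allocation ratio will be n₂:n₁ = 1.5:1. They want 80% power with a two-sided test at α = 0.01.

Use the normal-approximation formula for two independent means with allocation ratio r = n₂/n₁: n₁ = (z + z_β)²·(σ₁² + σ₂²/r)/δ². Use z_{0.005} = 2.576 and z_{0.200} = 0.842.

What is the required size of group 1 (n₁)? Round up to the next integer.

n₁ = (z_{α/2} + z_β)² · (σ₁² + σ₂²/r) / δ²
   = (2.576 + 0.842)² · (15² + 24²/1.5) / 7.6²
   = 11.6827 · (225 + 384) / 57.76
   = 11.6827 · 609 / 57.76
   = 123.18
Round up → n₁ = 124; n₂ = r·n₁ = 1.5 × 124 = 186.

n₁ = 124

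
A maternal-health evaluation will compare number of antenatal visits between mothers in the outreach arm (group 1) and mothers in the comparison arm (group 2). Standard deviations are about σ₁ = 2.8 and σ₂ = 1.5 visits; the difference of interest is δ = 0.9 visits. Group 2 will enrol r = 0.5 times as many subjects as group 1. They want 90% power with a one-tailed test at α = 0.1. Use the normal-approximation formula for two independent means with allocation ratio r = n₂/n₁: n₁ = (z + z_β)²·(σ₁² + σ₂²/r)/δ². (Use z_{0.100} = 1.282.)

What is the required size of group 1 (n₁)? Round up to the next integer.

n₁ = 101

n₁ = (z_α + z_β)² · (σ₁² + σ₂²/r) / δ²
   = (1.282 + 1.282)² · (2.8² + 1.5²/0.5) / 0.9²
   = 6.5741 · (7.84 + 4.5) / 0.81
   = 6.5741 · 12.34 / 0.81
   = 100.15
Round up → n₁ = 101; n₂ = r·n₁ = 0.5 × 101 = 51.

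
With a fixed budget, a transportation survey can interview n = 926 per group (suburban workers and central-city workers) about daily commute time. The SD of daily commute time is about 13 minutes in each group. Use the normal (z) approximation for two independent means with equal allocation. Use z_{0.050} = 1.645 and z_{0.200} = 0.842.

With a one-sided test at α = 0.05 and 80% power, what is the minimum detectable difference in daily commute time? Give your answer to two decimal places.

Minimum detectable difference ≈ 1.50 minutes

δ = (z_α + z_β) · √((σ₁²+σ₂²)/n)
  = (1.645 + 0.842) · √(338/926)
  = 2.487 · √0.36501
  = 2.487 · 0.6042
  = 1.5025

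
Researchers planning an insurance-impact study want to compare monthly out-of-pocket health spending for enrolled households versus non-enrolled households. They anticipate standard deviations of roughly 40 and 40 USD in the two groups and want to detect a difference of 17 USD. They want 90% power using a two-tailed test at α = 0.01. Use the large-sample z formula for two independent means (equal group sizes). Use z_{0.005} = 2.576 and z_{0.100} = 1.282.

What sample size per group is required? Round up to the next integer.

n = 165 per group

n = (z_{α/2} + z_β)² · (σ₁² + σ₂²) / δ²
  = (2.576 + 1.282)² · (40² + 40² = 3200) / 17²
  = 14.8842 · 3200 / 289
  = 164.81
Round up → n = 165 per group.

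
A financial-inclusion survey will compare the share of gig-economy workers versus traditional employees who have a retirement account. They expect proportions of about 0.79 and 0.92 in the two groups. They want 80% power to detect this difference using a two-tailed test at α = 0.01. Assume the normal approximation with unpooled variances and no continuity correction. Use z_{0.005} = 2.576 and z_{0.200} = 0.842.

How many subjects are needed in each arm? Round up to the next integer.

n = (z_{α/2} + z_β)² · [p₁(1−p₁) + p₂(1−p₂)] / (p₁ − p₂)²
  = (2.576 + 0.842)² · (0.79·0.21 + 0.92·0.08) / (-0.13)²
  = (3.418)² · (0.1659 + 0.0736) / 0.0169
  = 11.6827 · 0.2395 / 0.0169
  = 165.56
Round up → n = 166 per group.

n = 166 per group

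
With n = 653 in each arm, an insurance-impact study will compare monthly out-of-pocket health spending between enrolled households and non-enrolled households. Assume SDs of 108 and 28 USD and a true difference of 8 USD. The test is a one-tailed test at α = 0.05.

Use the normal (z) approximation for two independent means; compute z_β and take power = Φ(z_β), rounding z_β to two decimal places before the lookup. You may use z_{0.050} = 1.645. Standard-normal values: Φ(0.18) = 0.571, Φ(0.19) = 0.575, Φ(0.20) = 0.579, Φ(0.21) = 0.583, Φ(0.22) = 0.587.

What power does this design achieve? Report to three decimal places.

z_β = δ·√(n/(σ₁²+σ₂²)) − z_α
    = 8 · √(653/12448) − 1.645
    = 8 · 0.22904 − 1.645
    = 1.8323 − 1.645 = 0.1873 → 0.19
Power = Φ(0.19) = 0.575.

Power ≈ 0.575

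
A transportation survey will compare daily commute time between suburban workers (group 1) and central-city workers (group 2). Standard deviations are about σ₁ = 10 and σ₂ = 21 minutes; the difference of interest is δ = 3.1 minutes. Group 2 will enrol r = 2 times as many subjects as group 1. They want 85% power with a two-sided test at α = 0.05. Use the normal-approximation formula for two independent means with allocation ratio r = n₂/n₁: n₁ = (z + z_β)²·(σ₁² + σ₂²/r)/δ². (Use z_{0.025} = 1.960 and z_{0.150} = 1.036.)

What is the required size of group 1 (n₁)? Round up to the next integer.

n₁ = 300

n₁ = (z_{α/2} + z_β)² · (σ₁² + σ₂²/r) / δ²
   = (1.960 + 1.036)² · (10² + 21²/2) / 3.1²
   = 8.9760 · (100 + 220.5) / 9.61
   = 8.9760 · 320.5 / 9.61
   = 299.36
Round up → n₁ = 300; n₂ = r·n₁ = 2 × 300 = 600.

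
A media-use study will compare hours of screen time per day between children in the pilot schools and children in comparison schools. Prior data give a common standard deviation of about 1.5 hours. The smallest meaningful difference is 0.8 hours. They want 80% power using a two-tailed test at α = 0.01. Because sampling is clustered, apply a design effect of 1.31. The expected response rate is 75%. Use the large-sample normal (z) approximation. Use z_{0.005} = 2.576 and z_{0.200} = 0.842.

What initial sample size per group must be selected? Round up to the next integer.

n = (z_{α/2} + z_β)² · (σ₁² + σ₂²) / δ²
  = (2.576 + 0.842)² · (2·1.5² = 4.5) / 0.8²
  = 11.6827 · 4.5 / 0.64
  = 82.14
Design effect: 1.31 × 82.14 = 107.61.
Adjust for 75% response: 107.61 / 0.75 = 143.48.
Round up → n = 144 per group.

n = 144 per group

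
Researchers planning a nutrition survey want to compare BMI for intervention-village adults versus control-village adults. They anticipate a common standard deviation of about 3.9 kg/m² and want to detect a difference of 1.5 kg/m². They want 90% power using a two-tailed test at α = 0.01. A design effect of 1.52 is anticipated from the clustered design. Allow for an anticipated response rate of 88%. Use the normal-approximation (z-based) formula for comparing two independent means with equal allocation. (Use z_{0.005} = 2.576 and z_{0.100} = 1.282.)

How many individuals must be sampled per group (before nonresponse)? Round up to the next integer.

n = 348 per group

n = (z_{α/2} + z_β)² · (σ₁² + σ₂²) / δ²
  = (2.576 + 1.282)² · (2·3.9² = 30.42) / 1.5²
  = 14.8842 · 30.42 / 2.25
  = 201.23
Design effect: 1.52 × 201.23 = 305.88.
Adjust for 88% response: 305.88 / 0.88 = 347.59.
Round up → n = 348 per group.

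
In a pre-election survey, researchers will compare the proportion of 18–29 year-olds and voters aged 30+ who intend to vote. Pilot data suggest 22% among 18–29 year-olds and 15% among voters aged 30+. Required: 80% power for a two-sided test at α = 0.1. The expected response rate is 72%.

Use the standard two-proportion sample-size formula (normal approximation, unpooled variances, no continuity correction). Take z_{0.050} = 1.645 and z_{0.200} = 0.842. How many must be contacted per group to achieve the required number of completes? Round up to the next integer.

n = 525 per group

n = (z_{α/2} + z_β)² · [p₁(1−p₁) + p₂(1−p₂)] / (p₁ − p₂)²
  = (1.645 + 0.842)² · (0.22·0.78 + 0.15·0.85) / (0.07)²
  = (2.487)² · (0.1716 + 0.1275) / 0.0049
  = 6.1852 · 0.2991 / 0.0049
  = 377.55
Adjust for 72% response: 377.55 / 0.72 = 524.37.
Round up → n = 525 per group.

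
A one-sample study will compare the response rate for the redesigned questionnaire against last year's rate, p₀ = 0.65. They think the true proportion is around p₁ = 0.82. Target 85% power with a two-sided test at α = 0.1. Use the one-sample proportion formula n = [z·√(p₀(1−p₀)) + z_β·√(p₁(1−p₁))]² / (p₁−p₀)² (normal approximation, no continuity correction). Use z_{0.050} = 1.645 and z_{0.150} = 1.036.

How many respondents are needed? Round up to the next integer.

n = [z_{α/2}·√(p₀q₀) + z_β·√(p₁q₁)]² / (p₁ − p₀)²
  = [1.645·√(0.65·0.35) + 1.036·√(0.82·0.18)]² / (0.17)²
  = [1.645·0.4770 + 1.036·0.3842]² / 0.0289
  = [1.1826]² / 0.0289
  = 48.40
Round up → n = 49.

n = 49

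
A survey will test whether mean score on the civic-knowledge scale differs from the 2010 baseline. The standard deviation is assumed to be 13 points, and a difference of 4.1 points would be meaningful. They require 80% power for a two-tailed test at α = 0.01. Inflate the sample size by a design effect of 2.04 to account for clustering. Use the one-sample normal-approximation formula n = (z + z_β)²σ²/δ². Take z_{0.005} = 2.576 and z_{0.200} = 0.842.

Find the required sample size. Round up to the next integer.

n = 240

n = (z_{α/2} + z_β)² · σ² / δ²
  = (2.576 + 0.842)² · 13² / 4.1²
  = 11.6827 · 169 / 16.81
  = 117.45
Design effect: 2.04 × 117.45 = 239.60.
Round up → n = 240.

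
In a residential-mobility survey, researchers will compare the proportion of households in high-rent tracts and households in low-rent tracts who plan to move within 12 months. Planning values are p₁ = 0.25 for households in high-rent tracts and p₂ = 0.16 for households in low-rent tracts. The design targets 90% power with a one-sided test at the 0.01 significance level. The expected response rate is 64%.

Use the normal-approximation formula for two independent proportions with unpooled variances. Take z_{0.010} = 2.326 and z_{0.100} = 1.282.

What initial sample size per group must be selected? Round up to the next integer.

n = 809 per group

n = (z_α + z_β)² · [p₁(1−p₁) + p₂(1−p₂)] / (p₁ − p₂)²
  = (2.326 + 1.282)² · (0.25·0.75 + 0.16·0.84) / (0.09)²
  = (3.608)² · (0.1875 + 0.1344) / 0.0081
  = 13.0177 · 0.3219 / 0.0081
  = 517.33
Adjust for 64% response: 517.33 / 0.64 = 808.33.
Round up → n = 809 per group.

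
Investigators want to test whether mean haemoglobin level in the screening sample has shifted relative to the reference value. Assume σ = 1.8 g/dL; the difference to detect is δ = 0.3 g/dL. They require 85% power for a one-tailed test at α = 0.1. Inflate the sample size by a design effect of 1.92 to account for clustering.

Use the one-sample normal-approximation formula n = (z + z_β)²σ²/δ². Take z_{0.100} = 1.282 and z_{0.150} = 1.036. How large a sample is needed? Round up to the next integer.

n = (z_α + z_β)² · σ² / δ²
  = (1.282 + 1.036)² · 1.8² / 0.3²
  = 5.3731 · 3.24 / 0.09
  = 193.43
Design effect: 1.92 × 193.43 = 371.39.
Round up → n = 372.

n = 372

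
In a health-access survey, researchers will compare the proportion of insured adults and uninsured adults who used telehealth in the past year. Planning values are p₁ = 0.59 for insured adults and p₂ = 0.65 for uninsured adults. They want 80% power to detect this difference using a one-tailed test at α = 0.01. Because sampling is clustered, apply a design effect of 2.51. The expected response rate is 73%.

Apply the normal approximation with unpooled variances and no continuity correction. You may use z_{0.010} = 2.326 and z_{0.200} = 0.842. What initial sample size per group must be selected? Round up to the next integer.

n = 4500 per group

n = (z_α + z_β)² · [p₁(1−p₁) + p₂(1−p₂)] / (p₁ − p₂)²
  = (2.326 + 0.842)² · (0.59·0.41 + 0.65·0.35) / (-0.06)²
  = (3.168)² · (0.2419 + 0.2275) / 0.0036
  = 10.0362 · 0.4694 / 0.0036
  = 1308.61
Design effect: 2.51 × 1308.61 = 3284.62.
Adjust for 73% response: 3284.62 / 0.73 = 4499.47.
Round up → n = 4500 per group.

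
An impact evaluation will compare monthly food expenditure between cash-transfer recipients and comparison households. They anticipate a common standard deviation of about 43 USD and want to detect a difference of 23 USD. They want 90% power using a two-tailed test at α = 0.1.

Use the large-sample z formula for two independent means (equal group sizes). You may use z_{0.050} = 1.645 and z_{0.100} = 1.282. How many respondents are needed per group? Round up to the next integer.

n = (z_{α/2} + z_β)² · (σ₁² + σ₂²) / δ²
  = (1.645 + 1.282)² · (2·43² = 3698) / 23²
  = 8.5673 · 3698 / 529
  = 59.89
Round up → n = 60 per group.

n = 60 per group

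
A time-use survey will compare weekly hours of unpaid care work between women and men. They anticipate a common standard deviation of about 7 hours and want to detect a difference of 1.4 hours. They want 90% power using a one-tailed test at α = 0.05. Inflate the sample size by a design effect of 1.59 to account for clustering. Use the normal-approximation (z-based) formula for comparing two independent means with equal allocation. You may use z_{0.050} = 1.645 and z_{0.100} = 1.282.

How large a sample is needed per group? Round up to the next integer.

n = 682 per group

n = (z_α + z_β)² · (σ₁² + σ₂²) / δ²
  = (1.645 + 1.282)² · (2·7² = 98) / 1.4²
  = 8.5673 · 98 / 1.96
  = 428.37
Design effect: 1.59 × 428.37 = 681.10.
Round up → n = 682 per group.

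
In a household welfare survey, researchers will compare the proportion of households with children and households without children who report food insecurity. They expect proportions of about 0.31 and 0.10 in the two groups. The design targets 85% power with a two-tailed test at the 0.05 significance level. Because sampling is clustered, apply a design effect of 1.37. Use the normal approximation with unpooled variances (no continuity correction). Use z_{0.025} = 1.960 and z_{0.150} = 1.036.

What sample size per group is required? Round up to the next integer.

n = 85 per group

n = (z_{α/2} + z_β)² · [p₁(1−p₁) + p₂(1−p₂)] / (p₁ − p₂)²
  = (1.960 + 1.036)² · (0.31·0.69 + 0.10·0.90) / (0.21)²
  = (2.996)² · (0.2139 + 0.0900) / 0.0441
  = 8.9760 · 0.3039 / 0.0441
  = 61.86
Design effect: 1.37 × 61.86 = 84.74.
Round up → n = 85 per group.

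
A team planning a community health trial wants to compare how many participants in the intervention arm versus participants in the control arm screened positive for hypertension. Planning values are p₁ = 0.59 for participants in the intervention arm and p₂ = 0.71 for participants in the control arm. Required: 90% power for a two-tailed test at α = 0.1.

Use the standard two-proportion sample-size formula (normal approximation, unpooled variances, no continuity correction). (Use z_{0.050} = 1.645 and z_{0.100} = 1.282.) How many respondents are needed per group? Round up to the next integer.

n = 267 per group

n = (z_{α/2} + z_β)² · [p₁(1−p₁) + p₂(1−p₂)] / (p₁ − p₂)²
  = (1.645 + 1.282)² · (0.59·0.41 + 0.71·0.29) / (-0.12)²
  = (2.927)² · (0.2419 + 0.2059) / 0.0144
  = 8.5673 · 0.4478 / 0.0144
  = 266.42
Round up → n = 267 per group.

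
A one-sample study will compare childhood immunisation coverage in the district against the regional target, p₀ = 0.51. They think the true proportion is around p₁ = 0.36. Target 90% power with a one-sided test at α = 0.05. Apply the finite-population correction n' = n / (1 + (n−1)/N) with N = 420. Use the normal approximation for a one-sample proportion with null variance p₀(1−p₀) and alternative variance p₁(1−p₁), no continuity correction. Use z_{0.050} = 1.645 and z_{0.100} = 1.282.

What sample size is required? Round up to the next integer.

n = [z_α·√(p₀q₀) + z_β·√(p₁q₁)]² / (p₁ − p₀)²
  = [1.645·√(0.51·0.49) + 1.282·√(0.36·0.64)]² / (-0.15)²
  = [1.645·0.4999 + 1.282·0.4800]² / 0.0225
  = [1.4377]² / 0.0225
  = 91.87
Finite-population correction (N = 420): 91.87 / (1 + (91.87 − 1)/420) = 75.53.
Round up → n = 76.

n = 76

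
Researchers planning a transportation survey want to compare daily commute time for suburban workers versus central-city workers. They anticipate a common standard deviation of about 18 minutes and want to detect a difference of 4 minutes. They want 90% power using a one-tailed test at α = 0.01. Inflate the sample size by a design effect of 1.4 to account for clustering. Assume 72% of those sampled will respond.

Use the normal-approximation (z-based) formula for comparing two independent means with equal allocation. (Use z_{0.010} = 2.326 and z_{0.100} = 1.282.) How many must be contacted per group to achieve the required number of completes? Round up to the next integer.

n = (z_α + z_β)² · (σ₁² + σ₂²) / δ²
  = (2.326 + 1.282)² · (2·18² = 648) / 4²
  = 13.0177 · 648 / 16
  = 527.22
Design effect: 1.4 × 527.22 = 738.10.
Adjust for 72% response: 738.10 / 0.72 = 1025.14.
Round up → n = 1026 per group.

n = 1026 per group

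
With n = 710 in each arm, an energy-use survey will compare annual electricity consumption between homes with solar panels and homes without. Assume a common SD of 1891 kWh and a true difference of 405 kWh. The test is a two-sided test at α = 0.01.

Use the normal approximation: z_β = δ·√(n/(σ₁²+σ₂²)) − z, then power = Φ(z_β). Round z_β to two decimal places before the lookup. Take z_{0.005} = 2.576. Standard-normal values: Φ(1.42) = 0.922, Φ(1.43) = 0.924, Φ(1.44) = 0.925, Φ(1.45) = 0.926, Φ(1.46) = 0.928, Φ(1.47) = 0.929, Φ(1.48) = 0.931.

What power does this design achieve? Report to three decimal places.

Power ≈ 0.928

z_β = δ·√(n/(σ₁²+σ₂²)) − z_{α/2}
    = 405 · √(710/7151762) − 2.576
    = 405 · 0.00996 − 2.576
    = 4.0353 − 2.576 = 1.4593 → 1.46
Power = Φ(1.46) = 0.928.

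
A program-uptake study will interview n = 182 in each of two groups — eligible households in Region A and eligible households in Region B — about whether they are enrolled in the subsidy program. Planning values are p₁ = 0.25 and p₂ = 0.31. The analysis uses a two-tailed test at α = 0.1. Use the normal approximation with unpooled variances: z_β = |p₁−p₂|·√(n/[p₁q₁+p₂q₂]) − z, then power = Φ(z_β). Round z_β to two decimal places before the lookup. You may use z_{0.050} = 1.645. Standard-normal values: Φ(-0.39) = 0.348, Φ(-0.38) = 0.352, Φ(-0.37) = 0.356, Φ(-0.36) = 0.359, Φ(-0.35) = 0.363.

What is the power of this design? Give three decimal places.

Power ≈ 0.356

z_β = |p₁−p₂|·√(n/[p₁q₁+p₂q₂]) − z_{α/2}
    = 0.06 · √(182/0.4014) − 1.645
    = 0.06 · 21.2935 − 1.645
    = 1.2776 − 1.645 = -0.3674 → -0.37
Power = Φ(-0.37) = 0.356.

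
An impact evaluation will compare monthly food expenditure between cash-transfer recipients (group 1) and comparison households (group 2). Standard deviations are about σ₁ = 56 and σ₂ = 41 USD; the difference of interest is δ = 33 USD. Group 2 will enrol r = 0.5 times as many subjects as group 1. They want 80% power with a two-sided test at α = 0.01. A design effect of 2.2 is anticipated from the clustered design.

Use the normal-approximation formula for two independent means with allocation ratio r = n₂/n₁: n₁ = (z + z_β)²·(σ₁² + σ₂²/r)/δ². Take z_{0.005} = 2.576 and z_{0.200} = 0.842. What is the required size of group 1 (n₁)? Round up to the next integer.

n₁ = (z_{α/2} + z_β)² · (σ₁² + σ₂²/r) / δ²
   = (2.576 + 0.842)² · (56² + 41²/0.5) / 33²
   = 11.6827 · (3136 + 3362) / 1089
   = 11.6827 · 6498 / 1089
   = 69.71
Design effect: 2.2 × 69.71 = 153.36.
Round up → n₁ = 154; n₂ = r·n₁ = 0.5 × 154 = 77.

n₁ = 154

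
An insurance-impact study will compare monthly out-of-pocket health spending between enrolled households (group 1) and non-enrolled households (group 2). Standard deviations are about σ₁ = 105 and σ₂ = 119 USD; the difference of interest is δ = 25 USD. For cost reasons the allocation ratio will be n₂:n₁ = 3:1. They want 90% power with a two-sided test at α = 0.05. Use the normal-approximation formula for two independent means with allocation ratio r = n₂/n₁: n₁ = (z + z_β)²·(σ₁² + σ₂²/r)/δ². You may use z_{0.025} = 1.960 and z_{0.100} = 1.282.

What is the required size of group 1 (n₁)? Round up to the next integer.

n₁ = 265

n₁ = (z_{α/2} + z_β)² · (σ₁² + σ₂²/r) / δ²
   = (1.960 + 1.282)² · (105² + 119²/3) / 25²
   = 10.5106 · (11025 + 4720.3) / 625
   = 10.5106 · 15745.3 / 625
   = 264.79
Round up → n₁ = 265; n₂ = r·n₁ = 3 × 265 = 795.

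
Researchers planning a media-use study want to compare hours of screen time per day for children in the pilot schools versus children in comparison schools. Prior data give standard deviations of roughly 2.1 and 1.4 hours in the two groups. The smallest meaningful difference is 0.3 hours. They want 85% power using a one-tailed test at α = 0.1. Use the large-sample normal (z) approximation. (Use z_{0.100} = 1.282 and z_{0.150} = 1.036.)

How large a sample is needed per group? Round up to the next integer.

n = (z_α + z_β)² · (σ₁² + σ₂²) / δ²
  = (1.282 + 1.036)² · (2.1² + 1.4² = 6.37) / 0.3²
  = 5.3731 · 6.37 / 0.09
  = 380.30
Round up → n = 381 per group.

n = 381 per group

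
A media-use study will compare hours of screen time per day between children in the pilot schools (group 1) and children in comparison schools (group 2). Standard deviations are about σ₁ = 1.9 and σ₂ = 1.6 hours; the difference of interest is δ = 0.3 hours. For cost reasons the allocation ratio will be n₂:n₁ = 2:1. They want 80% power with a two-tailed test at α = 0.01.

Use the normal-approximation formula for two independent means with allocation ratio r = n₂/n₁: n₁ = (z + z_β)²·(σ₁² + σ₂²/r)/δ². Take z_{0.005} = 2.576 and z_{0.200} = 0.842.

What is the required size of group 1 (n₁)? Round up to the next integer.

n₁ = 635

n₁ = (z_{α/2} + z_β)² · (σ₁² + σ₂²/r) / δ²
   = (2.576 + 0.842)² · (1.9² + 1.6²/2) / 0.3²
   = 11.6827 · (3.61 + 1.28) / 0.09
   = 11.6827 · 4.89 / 0.09
   = 634.76
Round up → n₁ = 635; n₂ = r·n₁ = 2 × 635 = 1270.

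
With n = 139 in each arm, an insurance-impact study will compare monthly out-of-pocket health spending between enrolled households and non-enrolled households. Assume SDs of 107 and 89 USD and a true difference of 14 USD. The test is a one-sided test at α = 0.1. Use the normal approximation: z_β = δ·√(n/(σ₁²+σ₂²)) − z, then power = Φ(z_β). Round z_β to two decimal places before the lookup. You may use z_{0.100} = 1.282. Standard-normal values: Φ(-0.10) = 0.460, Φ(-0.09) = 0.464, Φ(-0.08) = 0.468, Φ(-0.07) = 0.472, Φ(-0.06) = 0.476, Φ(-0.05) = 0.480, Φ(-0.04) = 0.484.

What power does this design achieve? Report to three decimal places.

z_β = δ·√(n/(σ₁²+σ₂²)) − z_α
    = 14 · √(139/19370) − 1.282
    = 14 · 0.08471 − 1.282
    = 1.1860 − 1.282 = -0.0960 → -0.10
Power = Φ(-0.10) = 0.460.

Power ≈ 0.460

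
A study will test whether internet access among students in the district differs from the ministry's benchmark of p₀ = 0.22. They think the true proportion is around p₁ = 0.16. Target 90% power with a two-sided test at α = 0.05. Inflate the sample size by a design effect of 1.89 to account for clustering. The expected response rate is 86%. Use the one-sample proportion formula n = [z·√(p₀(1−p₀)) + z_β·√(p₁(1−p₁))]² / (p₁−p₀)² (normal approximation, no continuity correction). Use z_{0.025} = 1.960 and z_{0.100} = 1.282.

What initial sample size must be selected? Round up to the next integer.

n = 1004

n = [z_{α/2}·√(p₀q₀) + z_β·√(p₁q₁)]² / (p₁ − p₀)²
  = [1.960·√(0.22·0.78) + 1.282·√(0.16·0.84)]² / (-0.06)²
  = [1.960·0.4142 + 1.282·0.3666]² / 0.0036
  = [1.2819]² / 0.0036
  = 456.47
Design effect: 1.89 × 456.47 = 862.73.
Adjust for 86% response: 862.73 / 0.86 = 1003.18.
Round up → n = 1004.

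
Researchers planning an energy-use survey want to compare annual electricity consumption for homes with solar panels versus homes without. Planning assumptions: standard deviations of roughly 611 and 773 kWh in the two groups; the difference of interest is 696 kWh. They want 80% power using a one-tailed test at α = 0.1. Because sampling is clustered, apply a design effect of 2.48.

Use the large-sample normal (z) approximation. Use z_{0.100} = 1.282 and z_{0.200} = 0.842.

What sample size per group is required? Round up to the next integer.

n = 23 per group

n = (z_α + z_β)² · (σ₁² + σ₂²) / δ²
  = (1.282 + 0.842)² · (611² + 773² = 970850) / 696²
  = 4.5114 · 970850 / 484416
  = 9.04
Design effect: 2.48 × 9.04 = 22.42.
Round up → n = 23 per group.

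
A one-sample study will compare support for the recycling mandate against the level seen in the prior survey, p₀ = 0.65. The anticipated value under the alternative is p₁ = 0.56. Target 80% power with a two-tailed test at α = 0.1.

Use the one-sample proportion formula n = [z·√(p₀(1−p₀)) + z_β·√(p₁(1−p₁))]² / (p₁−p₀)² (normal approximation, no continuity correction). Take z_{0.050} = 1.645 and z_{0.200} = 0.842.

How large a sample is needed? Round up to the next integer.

n = [z_{α/2}·√(p₀q₀) + z_β·√(p₁q₁)]² / (p₁ − p₀)²
  = [1.645·√(0.65·0.35) + 0.842·√(0.56·0.44)]² / (-0.09)²
  = [1.645·0.4770 + 0.842·0.4964]² / 0.0081
  = [1.2026]² / 0.0081
  = 178.54
Round up → n = 179.

n = 179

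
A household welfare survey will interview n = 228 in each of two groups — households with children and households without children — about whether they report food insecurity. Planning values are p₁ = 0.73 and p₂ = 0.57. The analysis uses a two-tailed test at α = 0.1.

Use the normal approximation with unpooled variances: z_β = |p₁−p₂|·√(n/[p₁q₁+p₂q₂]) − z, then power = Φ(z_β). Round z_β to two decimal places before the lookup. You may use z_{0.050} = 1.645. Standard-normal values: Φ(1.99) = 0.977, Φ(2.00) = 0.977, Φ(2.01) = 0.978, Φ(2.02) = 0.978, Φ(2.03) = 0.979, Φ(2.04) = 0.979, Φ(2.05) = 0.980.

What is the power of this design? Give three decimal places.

Power ≈ 0.977

z_β = |p₁−p₂|·√(n/[p₁q₁+p₂q₂]) − z_{α/2}
    = 0.16 · √(228/0.4422) − 1.645
    = 0.16 · 22.7069 − 1.645
    = 3.6331 − 1.645 = 1.9881 → 1.99
Power = Φ(1.99) = 0.977.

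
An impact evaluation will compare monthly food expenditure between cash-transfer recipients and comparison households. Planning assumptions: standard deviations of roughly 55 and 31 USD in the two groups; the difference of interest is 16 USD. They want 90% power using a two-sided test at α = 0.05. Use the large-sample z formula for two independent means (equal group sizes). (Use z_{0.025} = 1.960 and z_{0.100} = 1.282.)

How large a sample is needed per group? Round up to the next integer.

n = 164 per group

n = (z_{α/2} + z_β)² · (σ₁² + σ₂²) / δ²
  = (1.960 + 1.282)² · (55² + 31² = 3986) / 16²
  = 10.5106 · 3986 / 256
  = 163.65
Round up → n = 164 per group.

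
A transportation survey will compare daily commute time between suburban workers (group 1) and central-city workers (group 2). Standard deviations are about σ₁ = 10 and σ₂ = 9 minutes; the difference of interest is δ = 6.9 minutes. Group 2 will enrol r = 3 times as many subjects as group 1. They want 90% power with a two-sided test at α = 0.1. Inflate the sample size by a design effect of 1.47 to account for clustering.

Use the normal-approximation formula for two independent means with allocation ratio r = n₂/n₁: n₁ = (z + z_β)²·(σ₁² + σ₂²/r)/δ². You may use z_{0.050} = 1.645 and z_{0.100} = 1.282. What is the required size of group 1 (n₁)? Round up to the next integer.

n₁ = 34

n₁ = (z_{α/2} + z_β)² · (σ₁² + σ₂²/r) / δ²
   = (1.645 + 1.282)² · (10² + 9²/3) / 6.9²
   = 8.5673 · (100 + 27) / 47.61
   = 8.5673 · 127 / 47.61
   = 22.85
Design effect: 1.47 × 22.85 = 33.59.
Round up → n₁ = 34; n₂ = r·n₁ = 3 × 34 = 102.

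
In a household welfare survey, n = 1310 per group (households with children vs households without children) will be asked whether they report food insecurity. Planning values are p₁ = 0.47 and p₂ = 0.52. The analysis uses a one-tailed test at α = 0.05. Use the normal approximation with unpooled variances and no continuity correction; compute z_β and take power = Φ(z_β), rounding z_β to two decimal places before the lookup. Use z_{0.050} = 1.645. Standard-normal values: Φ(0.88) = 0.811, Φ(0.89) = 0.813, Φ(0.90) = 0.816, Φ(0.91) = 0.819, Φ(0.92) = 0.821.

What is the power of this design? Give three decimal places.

Power ≈ 0.821

z_β = |p₁−p₂|·√(n/[p₁q₁+p₂q₂]) − z_α
    = 0.05 · √(1310/0.4987) − 1.645
    = 0.05 · 51.2526 − 1.645
    = 2.5626 − 1.645 = 0.9176 → 0.92
Power = Φ(0.92) = 0.821.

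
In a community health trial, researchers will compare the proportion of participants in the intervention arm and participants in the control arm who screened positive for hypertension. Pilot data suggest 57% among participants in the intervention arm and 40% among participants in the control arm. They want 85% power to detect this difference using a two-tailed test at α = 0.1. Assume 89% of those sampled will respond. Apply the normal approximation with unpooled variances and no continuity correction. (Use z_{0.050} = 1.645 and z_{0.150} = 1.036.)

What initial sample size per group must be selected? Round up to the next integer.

n = (z_{α/2} + z_β)² · [p₁(1−p₁) + p₂(1−p₂)] / (p₁ − p₂)²
  = (1.645 + 1.036)² · (0.57·0.43 + 0.40·0.60) / (0.17)²
  = (2.681)² · (0.2451 + 0.2400) / 0.0289
  = 7.1878 · 0.4851 / 0.0289
  = 120.65
Adjust for 89% response: 120.65 / 0.89 = 135.56.
Round up → n = 136 per group.

n = 136 per group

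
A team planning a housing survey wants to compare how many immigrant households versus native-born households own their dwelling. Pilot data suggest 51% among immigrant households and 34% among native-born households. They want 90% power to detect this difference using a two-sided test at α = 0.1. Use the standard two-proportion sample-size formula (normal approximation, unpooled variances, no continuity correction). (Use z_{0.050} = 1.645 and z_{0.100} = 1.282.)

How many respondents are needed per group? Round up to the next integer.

n = (z_{α/2} + z_β)² · [p₁(1−p₁) + p₂(1−p₂)] / (p₁ − p₂)²
  = (1.645 + 1.282)² · (0.51·0.49 + 0.34·0.66) / (0.17)²
  = (2.927)² · (0.2499 + 0.2244) / 0.0289
  = 8.5673 · 0.4743 / 0.0289
  = 140.60
Round up → n = 141 per group.

n = 141 per group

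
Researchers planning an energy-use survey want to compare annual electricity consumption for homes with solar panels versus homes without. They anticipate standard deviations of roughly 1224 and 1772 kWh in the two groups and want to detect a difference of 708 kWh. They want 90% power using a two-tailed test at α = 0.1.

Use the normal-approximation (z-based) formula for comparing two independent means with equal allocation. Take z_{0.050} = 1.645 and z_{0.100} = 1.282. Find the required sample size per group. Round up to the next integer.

n = 80 per group

n = (z_{α/2} + z_β)² · (σ₁² + σ₂²) / δ²
  = (1.645 + 1.282)² · (1224² + 1772² = 4638160) / 708²
  = 8.5673 · 4638160 / 501264
  = 79.27
Round up → n = 80 per group.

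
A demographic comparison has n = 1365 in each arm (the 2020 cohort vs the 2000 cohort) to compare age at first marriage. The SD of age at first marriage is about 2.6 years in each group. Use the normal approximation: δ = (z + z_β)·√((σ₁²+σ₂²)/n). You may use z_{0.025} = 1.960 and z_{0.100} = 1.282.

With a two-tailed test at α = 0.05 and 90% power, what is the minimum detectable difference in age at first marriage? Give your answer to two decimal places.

δ = (z_{α/2} + z_β) · √((σ₁²+σ₂²)/n)
  = (1.960 + 1.282) · √(13.52/1365)
  = 3.242 · √0.0099
  = 3.242 · 0.0995
  = 0.3227

Minimum detectable difference ≈ 0.32 years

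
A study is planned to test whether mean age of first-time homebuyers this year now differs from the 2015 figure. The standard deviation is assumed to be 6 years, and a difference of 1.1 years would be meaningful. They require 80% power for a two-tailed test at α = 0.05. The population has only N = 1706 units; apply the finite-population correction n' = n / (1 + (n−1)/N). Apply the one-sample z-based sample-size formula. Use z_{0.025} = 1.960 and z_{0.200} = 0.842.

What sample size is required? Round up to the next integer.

n = 206

n = (z_{α/2} + z_β)² · σ² / δ²
  = (1.960 + 0.842)² · 6² / 1.1²
  = 7.8512 · 36 / 1.21
  = 233.59
Finite-population correction (N = 1706): 233.59 / (1 + (233.59 − 1)/1706) = 205.56.
Round up → n = 206.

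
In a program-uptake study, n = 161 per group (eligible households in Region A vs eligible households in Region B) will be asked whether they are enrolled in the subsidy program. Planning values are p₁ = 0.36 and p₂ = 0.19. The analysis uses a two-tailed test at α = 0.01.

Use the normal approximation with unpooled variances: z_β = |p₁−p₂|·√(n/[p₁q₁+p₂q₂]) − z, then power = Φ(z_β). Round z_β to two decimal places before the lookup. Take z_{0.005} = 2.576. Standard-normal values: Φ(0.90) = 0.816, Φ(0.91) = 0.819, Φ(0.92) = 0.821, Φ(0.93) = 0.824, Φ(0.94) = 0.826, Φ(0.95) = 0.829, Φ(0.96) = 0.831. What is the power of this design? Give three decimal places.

Power ≈ 0.816

z_β = |p₁−p₂|·√(n/[p₁q₁+p₂q₂]) − z_{α/2}
    = 0.17 · √(161/0.3843) − 2.576
    = 0.17 · 20.4681 − 2.576
    = 3.4796 − 2.576 = 0.9036 → 0.90
Power = Φ(0.90) = 0.816.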